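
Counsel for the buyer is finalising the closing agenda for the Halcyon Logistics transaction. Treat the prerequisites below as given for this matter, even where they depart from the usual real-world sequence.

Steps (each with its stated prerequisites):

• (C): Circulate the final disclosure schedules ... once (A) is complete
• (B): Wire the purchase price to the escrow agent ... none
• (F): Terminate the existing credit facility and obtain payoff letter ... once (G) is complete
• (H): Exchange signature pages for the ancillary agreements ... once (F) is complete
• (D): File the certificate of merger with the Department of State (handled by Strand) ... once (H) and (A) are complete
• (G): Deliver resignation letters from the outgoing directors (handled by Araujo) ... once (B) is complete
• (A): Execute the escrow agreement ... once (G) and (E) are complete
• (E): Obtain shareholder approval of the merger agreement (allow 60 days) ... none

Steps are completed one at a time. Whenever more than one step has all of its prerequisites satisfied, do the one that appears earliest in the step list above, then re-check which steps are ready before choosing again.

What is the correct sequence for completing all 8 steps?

(B) → (G) → (F) → (H) → (E) → (A) → (C) → (D)

Nothing is required for (B) and (E). (B) is listed earlier → (B) first.
(G) now also ready, so the ready set is {(G), (E)}; (G) is listed earlier → (G).
(F) now also ready, so the ready set is {(F), (E)}; (F) is listed earlier → (F).
Now (H) and (E) have their prerequisites met. (H) is listed earlier, so (H) next.
That leaves (E) as the only ready step → (E).
(A) needed (G) and (E), now all done → (A).
Ready: (C) and (D). (C) is listed earlier → (C).
(D) needed (H) and (A), now all done → (D).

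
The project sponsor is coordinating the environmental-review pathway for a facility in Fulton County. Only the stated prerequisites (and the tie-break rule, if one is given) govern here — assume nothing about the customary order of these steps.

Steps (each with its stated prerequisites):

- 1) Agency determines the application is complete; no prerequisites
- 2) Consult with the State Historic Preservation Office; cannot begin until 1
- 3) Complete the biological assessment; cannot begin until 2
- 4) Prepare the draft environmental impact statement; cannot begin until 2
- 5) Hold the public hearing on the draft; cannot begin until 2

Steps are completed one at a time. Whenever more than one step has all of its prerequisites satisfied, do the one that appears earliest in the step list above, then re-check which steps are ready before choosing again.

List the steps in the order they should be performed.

1 2 3 4 5

1 has no prerequisites → 1 first.
2 needed 1, now all done → 2.
Now 3, 4 and 5 have their prerequisites met. 3 is listed earlier, so 3 next.
Ready: 4 and 5. 4 is listed earlier → 4.
5 needed 2, now all done → 5.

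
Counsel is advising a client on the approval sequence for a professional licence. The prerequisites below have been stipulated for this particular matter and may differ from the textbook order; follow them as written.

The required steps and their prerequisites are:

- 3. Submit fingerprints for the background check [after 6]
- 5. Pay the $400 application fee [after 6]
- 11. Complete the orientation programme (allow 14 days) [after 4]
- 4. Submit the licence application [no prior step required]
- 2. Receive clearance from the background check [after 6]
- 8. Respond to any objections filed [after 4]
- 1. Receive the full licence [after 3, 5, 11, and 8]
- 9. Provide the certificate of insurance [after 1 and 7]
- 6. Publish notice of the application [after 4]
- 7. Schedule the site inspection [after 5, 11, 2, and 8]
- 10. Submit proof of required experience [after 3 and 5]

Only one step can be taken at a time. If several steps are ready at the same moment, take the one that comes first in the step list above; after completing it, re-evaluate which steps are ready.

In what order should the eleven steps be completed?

4 has no prerequisites → 4 first.
Now 11, 8 and 6 have their prerequisites met. 11 is listed earlier, so 11 next.
Ready: 8 and 6. 8 is listed earlier → 8.
6 needed 4, now all done → 6.
Now 3, 5 and 2 have their prerequisites met. 3 is listed earlier, so 3 next.
Ready: 5 and 2. 5 is listed earlier → 5.
2, 1 and 10 are all available; 2 is listed earlier → 2.
1, 7 and 10 are all available; 1 is listed earlier → 1.
Now 7 and 10 have their prerequisites met. 7 is listed earlier, so 7 next.
Now 9 and 10 have their prerequisites met. 9 is listed earlier, so 9 next.
That leaves 10 as the only ready step → 10.

4 → 11 → 8 → 6 → 3 → 5 → 2 → 1 → 7 → 9 → 10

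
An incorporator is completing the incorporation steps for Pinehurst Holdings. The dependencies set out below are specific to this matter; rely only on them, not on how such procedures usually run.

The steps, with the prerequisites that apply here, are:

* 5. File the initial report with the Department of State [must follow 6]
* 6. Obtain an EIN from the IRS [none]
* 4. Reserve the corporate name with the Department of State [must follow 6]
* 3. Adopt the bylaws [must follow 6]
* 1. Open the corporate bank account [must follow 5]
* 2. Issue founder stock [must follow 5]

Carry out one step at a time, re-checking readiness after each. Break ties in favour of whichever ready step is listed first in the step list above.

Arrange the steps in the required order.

6 is the only step with nothing outstanding, so it goes first.
5, 4 and 3 are all available; 5 is listed earlier → 5.
4, 3, 1 and 2 are all available; 4 is listed earlier → 4.
3, 1 and 2 are all available; 3 is listed earlier → 3.
Now 1 and 2 have their prerequisites met. 1 is listed earlier, so 1 next.
2 needed 5, now all done → 2.

6, 5, 4, 3, 1, 2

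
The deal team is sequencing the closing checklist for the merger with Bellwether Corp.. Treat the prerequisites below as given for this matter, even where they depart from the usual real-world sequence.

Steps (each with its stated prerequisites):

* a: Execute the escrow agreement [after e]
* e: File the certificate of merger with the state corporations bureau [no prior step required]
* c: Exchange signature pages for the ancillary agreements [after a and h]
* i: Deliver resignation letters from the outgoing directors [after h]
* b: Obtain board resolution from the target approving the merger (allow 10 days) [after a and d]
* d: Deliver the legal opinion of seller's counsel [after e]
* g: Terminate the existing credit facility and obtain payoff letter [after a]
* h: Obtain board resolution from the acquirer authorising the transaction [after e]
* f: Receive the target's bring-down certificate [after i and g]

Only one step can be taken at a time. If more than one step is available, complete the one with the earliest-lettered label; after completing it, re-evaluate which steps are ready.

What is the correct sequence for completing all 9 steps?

Only e has no prerequisites, so it is first.
Now a, d and h have their prerequisites met. a has the earlier label, so a next.
Ready: d, g and h. d has the earlier label → d.
Ready: b, g and h. b has the earlier label → b.
g and h are both available; g has the earlier label → g.
h needed e, now all done → h.
Ready: c and i. c has the earlier label → c.
i needed h, now all done → i.
f is the only step now ready → f.

e, a, d, b, g, h, c, i, f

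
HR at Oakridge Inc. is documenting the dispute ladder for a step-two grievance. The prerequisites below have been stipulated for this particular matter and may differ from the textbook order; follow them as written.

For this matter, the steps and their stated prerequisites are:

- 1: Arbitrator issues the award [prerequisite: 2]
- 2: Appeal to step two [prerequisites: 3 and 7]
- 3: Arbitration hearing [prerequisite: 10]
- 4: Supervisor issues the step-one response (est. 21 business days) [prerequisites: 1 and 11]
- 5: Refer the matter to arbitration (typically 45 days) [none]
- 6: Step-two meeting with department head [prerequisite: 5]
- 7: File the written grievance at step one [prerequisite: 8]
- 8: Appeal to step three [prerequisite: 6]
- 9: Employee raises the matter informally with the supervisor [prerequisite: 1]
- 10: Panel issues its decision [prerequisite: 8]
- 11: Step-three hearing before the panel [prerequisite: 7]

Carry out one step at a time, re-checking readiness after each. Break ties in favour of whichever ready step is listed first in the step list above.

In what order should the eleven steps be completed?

5, 6, 8, 7, 10, 3, 2, 1, 9, 11, 4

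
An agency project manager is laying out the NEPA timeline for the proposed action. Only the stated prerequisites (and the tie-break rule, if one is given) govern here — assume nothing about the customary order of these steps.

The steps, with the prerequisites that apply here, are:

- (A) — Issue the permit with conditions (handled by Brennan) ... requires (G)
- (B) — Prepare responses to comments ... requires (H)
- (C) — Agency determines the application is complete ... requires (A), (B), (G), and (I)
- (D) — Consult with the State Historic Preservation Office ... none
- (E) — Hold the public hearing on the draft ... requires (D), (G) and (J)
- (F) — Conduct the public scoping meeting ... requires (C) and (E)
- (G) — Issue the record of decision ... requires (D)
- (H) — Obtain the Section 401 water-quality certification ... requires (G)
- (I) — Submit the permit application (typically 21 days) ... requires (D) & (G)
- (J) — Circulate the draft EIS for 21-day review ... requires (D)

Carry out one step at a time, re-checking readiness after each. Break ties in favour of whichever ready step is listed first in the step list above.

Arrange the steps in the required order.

(D) (G) (A) (H) (B) (I) (C) (J) (E) (F)

(D) has no prerequisites → (D) first.
Now (G) and (J) have their prerequisites met. (G) is listed earlier, so (G) next.
Now (A), (H), (I) and (J) have their prerequisites met. (A) is listed earlier, so (A) next.
Ready: (H), (I) and (J). (H) is listed earlier → (H).
(B), (I) and (J) are all available; (B) is listed earlier → (B).
Now (I) and (J) have their prerequisites met. (I) is listed earlier, so (I) next.
Ready: (C) and (J). (C) is listed earlier → (C).
(J) is the only step now ready → (J).
Next only (E) has its prerequisites met → (E).
(F) is the only step now ready → (F).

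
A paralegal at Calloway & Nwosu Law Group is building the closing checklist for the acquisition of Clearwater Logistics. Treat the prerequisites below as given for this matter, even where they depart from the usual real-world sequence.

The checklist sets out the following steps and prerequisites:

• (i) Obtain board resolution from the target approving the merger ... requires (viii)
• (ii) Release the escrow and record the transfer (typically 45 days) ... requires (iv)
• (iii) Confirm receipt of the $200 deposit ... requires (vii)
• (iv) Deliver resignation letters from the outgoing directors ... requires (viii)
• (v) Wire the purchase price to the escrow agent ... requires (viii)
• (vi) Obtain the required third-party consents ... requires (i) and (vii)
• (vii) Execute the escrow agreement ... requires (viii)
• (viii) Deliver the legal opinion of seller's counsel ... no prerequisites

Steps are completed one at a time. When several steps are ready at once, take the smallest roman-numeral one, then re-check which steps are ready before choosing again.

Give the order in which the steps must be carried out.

(viii) → (i) → (iv) → (ii) → (v) → (vii) → (iii) → (vi)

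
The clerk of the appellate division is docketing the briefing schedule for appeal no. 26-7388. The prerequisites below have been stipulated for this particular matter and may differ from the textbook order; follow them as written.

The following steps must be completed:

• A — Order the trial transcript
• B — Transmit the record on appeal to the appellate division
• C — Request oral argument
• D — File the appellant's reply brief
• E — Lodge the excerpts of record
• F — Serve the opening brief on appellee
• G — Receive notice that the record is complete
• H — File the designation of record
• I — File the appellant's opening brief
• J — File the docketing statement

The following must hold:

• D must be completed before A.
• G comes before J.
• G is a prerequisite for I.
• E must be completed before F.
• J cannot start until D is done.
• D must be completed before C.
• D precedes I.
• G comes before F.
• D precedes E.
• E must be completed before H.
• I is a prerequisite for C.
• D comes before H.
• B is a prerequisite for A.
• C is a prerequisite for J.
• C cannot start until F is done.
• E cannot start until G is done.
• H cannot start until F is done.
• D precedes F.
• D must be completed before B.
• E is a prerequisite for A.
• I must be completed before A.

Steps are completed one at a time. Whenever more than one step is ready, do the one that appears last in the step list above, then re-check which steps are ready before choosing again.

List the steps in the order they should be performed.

G, D, I, E, F, H, C, J, B, A

Nothing is required for G and D. G is listed later → G first.
Next only D has its prerequisites met → D.
Ready: I, E and B. I is listed later → I.
E and B are both available; E is listed later → E.
F now also ready, so the ready set is {F, B}; F is listed later → F.
Ready: H, C and B. H is listed later → H.
Ready: C and B. C is listed later → C.
Ready: J and B. J is listed later → J.
B needed D, now all done → B.
That leaves A as the only ready step → A.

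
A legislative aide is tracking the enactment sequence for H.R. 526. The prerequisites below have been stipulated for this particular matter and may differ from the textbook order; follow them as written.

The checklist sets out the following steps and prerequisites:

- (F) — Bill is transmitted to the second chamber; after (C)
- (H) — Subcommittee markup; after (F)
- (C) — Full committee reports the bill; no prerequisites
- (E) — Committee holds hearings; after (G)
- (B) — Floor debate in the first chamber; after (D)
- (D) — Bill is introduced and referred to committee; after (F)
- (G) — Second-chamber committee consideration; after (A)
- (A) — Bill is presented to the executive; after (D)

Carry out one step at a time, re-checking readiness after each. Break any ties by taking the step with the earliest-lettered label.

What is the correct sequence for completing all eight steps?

(C), (F), (D), (A), (B), (G), (E), (H)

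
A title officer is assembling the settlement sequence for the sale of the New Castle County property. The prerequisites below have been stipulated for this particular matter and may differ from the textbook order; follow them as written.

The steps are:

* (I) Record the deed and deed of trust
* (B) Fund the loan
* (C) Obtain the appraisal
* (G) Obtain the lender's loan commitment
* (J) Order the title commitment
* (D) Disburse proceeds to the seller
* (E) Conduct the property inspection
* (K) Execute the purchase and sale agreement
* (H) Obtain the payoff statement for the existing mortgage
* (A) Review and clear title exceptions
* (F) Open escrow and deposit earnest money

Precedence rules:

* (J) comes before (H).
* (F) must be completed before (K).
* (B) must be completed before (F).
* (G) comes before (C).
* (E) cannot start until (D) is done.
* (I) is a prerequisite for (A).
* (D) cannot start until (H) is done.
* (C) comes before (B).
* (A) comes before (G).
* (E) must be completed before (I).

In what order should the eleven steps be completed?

(J) is the only step with nothing outstanding, so it goes first.
(H) needed (J), now all done → (H).
(D) is the only step now ready → (D).
(E) needed (D), now all done → (E).
That leaves (I) as the only ready step → (I).
That leaves (A) as the only ready step → (A).
Next only (G) has its prerequisites met → (G).
(C) is the only step now ready → (C).
Next only (B) has its prerequisites met → (B).
(F) is the only step now ready → (F).
Next only (K) has its prerequisites met → (K).

(J) (H) (D) (E) (I) (A) (G) (C) (B) (F) (K)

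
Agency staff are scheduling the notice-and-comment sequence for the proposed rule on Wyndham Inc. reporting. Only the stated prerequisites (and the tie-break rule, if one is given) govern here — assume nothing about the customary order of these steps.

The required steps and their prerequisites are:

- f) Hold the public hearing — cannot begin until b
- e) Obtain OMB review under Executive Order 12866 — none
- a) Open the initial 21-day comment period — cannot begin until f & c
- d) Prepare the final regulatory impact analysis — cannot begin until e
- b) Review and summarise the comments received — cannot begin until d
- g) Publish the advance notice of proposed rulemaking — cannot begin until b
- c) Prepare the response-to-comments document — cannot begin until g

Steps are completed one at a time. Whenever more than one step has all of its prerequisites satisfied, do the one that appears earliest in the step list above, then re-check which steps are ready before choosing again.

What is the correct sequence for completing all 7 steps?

e, d, b, f, g, c, a

e has no prerequisites → e first.
Next only d has its prerequisites met → d.
Next only b has its prerequisites met → b.
f and g are both available; f is listed earlier → f.
Next only g has its prerequisites met → g.
c needed g, now all done → c.
a needed f and c, now all done → a.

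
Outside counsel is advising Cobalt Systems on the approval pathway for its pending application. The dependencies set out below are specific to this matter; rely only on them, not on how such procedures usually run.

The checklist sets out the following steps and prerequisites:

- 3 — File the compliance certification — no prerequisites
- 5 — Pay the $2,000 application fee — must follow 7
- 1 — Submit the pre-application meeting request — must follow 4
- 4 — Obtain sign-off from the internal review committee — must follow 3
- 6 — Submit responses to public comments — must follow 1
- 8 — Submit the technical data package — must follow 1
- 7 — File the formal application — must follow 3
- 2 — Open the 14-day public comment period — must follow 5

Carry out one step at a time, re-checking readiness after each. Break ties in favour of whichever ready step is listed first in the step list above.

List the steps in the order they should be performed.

3, 4, 1, 6, 8, 7, 5, 2

3 has no prerequisites → 3 first.
Ready: 4 and 7. 4 is listed earlier → 4.
1 now also ready, so the ready set is {1, 7}; 1 is listed earlier → 1.
Now 6, 8 and 7 have their prerequisites met. 6 is listed earlier, so 6 next.
8 and 7 are both available; 8 is listed earlier → 8.
7 needed 3, now all done → 7.
That leaves 5 as the only ready step → 5.
2 is the only step now ready → 2.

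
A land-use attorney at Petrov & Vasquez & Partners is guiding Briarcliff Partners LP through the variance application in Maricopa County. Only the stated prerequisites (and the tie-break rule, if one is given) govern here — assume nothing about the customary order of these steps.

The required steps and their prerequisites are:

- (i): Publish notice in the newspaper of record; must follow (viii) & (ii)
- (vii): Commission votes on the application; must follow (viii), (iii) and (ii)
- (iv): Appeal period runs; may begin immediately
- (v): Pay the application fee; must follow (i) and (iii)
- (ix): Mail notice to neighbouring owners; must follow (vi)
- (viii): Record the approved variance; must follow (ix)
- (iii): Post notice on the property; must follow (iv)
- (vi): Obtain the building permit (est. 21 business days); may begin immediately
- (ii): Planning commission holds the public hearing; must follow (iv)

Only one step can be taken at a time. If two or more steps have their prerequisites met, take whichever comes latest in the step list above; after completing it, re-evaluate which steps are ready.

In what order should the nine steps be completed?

(vi), (ix), (viii), (iv), (ii), (iii), (vii), (i), (v)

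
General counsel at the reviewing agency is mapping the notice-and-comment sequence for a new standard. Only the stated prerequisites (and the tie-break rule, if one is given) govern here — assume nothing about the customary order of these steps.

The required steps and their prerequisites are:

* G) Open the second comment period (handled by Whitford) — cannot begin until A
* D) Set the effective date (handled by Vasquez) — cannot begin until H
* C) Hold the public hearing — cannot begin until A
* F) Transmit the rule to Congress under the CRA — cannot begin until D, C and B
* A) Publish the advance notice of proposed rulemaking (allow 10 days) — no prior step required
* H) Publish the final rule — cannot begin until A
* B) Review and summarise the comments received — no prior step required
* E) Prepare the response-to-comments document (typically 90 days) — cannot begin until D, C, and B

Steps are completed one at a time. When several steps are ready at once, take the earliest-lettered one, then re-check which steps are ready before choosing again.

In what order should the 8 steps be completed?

A B C G H D E F

A and B have no prerequisites; A has the earlier label, so A is first.
Ready: B, C, G and H. B has the earlier label → B.
Now C, G and H have their prerequisites met. C has the earlier label, so C next.
Ready: G and H. G has the earlier label → G.
H is the only step now ready → H.
D needed H, now all done → D.
E and F are both available; E has the earlier label → E.
That leaves F as the only ready step → F.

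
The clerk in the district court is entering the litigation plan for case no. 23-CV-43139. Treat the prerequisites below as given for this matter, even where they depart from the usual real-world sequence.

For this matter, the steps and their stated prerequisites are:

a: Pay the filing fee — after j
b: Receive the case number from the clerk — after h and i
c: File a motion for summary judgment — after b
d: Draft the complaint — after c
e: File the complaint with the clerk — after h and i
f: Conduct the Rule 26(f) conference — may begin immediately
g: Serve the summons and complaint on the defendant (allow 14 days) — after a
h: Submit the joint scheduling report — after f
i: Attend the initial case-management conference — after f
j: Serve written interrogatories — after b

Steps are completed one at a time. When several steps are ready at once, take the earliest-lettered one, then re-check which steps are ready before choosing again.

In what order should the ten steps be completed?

f, h, i, b, c, d, e, j, a, g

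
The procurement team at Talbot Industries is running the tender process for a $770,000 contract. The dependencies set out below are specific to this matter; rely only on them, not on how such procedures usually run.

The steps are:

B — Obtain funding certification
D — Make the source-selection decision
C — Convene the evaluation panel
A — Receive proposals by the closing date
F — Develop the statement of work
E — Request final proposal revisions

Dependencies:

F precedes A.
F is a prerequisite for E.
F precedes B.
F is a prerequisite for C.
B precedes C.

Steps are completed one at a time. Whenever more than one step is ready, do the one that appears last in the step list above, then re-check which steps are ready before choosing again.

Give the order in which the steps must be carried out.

F E A D B C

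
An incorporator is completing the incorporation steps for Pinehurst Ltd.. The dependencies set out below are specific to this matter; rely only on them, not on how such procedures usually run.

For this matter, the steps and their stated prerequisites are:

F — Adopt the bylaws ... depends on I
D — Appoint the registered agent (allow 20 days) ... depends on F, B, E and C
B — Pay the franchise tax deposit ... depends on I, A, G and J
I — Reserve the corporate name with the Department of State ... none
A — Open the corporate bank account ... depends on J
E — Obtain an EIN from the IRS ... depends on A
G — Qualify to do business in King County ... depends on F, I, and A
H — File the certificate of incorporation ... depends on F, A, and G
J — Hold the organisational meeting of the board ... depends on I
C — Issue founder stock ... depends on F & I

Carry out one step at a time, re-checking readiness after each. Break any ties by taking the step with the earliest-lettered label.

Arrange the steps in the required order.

I, F, C, J, A, E, G, B, D, H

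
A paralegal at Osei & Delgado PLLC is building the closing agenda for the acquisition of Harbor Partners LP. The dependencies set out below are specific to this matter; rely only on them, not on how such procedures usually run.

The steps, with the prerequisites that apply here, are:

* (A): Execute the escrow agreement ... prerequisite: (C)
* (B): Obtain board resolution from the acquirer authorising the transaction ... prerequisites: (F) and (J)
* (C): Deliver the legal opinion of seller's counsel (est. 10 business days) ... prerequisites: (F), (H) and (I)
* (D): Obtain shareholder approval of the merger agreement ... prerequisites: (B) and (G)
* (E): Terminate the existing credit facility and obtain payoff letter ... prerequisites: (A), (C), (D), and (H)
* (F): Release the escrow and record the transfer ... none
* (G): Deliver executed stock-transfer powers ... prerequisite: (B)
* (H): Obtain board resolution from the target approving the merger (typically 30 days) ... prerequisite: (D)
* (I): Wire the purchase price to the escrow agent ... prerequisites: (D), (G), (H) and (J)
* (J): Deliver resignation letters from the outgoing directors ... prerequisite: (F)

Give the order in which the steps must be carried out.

(F) (J) (B) (G) (D) (H) (I) (C) (A) (E)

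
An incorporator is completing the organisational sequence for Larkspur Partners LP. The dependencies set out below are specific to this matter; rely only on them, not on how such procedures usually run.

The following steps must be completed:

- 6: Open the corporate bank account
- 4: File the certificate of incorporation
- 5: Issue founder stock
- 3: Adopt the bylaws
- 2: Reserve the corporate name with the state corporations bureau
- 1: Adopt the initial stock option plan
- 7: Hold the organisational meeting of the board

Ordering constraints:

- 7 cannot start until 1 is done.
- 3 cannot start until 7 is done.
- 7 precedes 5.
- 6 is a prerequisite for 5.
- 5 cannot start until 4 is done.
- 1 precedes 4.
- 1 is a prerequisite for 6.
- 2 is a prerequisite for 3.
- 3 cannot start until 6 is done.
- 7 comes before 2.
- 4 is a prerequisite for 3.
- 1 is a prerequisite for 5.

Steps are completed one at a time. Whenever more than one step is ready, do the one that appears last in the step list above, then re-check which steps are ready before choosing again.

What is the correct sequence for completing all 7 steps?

1 7 2 4 6 3 5

1 has no prerequisites → 1 first.
7, 4 and 6 are all available; 7 is listed later → 7.
Ready: 2, 4 and 6. 2 is listed later → 2.
Now 4 and 6 have their prerequisites met. 4 is listed later, so 4 next.
6 needed 1, now all done → 6.
Ready: 3 and 5. 3 is listed later → 3.
5 needed 7, 1, 4 and 6, now all done → 5.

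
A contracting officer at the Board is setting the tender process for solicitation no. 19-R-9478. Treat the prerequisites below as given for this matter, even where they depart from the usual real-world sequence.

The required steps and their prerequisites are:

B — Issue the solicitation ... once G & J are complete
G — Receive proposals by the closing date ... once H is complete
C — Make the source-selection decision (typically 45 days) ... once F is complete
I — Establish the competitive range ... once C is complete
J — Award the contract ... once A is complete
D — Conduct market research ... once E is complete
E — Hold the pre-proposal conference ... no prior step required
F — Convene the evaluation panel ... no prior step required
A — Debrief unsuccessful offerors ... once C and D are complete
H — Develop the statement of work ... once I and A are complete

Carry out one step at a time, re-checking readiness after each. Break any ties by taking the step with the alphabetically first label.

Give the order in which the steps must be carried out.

E and F have no prerequisites; E has the earlier label, so E is first.
D now also ready, so the ready set is {D, F}; D has the earlier label → D.
Next only F has its prerequisites met → F.
C needed F, now all done → C.
A and I are both available; A has the earlier label → A.
J now also ready, so the ready set is {I, J}; I has the earlier label → I.
Now H and J have their prerequisites met. H has the earlier label, so H next.
G now also ready, so the ready set is {G, J}; G has the earlier label → G.
J is the only step now ready → J.
Next only B has its prerequisites met → B.

E → D → F → C → A → I → H → G → J → B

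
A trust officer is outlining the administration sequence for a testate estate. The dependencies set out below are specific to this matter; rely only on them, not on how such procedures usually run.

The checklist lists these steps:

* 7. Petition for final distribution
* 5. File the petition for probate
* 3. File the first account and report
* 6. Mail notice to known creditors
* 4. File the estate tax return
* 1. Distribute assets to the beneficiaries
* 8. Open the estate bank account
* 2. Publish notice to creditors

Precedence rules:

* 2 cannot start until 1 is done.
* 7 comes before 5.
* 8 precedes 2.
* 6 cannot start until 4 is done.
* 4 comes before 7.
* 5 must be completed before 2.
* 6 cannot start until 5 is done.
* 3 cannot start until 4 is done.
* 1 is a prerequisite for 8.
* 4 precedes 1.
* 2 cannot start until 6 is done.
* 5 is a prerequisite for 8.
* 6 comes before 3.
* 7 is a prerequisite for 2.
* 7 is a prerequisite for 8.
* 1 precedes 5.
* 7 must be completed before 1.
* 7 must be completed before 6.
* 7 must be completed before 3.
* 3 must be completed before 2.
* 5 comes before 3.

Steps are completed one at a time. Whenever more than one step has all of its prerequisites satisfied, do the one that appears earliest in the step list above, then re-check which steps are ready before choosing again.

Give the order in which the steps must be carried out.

4, 7, 1, 5, 6, 3, 8, 2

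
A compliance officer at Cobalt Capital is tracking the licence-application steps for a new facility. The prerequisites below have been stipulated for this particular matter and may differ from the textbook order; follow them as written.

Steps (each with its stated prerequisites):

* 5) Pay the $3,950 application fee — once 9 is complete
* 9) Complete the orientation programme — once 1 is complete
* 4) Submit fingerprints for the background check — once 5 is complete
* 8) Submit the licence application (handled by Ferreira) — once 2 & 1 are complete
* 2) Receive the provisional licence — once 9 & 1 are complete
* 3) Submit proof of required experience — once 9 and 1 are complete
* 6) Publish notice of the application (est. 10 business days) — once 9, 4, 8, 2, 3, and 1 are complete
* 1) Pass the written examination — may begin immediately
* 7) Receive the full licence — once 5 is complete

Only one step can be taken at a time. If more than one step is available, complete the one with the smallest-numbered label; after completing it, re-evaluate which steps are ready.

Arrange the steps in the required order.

1, 9, 2, 3, 5, 4, 7, 8, 6

1 is the only step with nothing outstanding, so it goes first.
9 needed 1, now all done → 9.
2, 3 and 5 are all available; 2 has the earlier label → 2.
Now 3, 5 and 8 have their prerequisites met. 3 has the earlier label, so 3 next.
5 and 8 are both available; 5 has the earlier label → 5.
4 and 7 now also ready, so the ready set is {4, 7, 8}; 4 has the earlier label → 4.
Ready: 7 and 8. 7 has the earlier label → 7.
8 needed 1 and 2, now all done → 8.
6 needed 1, 2, 3, 4, 8 and 9, now all done → 6.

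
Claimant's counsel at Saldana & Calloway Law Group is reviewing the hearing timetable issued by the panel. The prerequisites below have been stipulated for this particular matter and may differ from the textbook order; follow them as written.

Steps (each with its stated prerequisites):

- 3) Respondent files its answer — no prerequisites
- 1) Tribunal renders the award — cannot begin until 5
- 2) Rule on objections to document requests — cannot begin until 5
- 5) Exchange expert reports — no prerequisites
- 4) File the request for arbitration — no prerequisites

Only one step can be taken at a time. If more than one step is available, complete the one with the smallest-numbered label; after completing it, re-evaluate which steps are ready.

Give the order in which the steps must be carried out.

3, 4, 5, 1, 2

3, 4 and 5 have no prerequisites; 3 has the earlier label, so 3 is first.
4 and 5 are both available; 4 has the earlier label → 4.
That leaves 5 as the only ready step → 5.
1 and 2 are both available; 1 has the earlier label → 1.
That leaves 2 as the only ready step → 2.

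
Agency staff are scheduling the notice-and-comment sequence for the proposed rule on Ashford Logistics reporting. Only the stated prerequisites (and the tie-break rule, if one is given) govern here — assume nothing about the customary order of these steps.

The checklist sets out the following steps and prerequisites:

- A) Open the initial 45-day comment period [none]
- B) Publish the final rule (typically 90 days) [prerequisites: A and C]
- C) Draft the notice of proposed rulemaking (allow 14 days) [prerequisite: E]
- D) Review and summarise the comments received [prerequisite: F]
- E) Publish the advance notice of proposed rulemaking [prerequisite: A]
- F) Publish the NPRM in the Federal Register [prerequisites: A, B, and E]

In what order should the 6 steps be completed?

A is the only step with nothing outstanding, so it goes first.
E needed A, now all done → E.
Next only C has its prerequisites met → C.
B needed A and C, now all done → B.
F is the only step now ready → F.
D is the only step now ready → D.

A, E, C, B, F, D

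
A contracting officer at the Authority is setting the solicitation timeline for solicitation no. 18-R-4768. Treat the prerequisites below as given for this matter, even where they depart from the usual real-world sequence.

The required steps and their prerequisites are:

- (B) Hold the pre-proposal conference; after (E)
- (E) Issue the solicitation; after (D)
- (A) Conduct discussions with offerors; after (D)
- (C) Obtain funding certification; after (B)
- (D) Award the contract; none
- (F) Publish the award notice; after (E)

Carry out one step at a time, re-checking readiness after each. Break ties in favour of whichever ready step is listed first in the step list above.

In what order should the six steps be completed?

(D) → (E) → (B) → (A) → (C) → (F)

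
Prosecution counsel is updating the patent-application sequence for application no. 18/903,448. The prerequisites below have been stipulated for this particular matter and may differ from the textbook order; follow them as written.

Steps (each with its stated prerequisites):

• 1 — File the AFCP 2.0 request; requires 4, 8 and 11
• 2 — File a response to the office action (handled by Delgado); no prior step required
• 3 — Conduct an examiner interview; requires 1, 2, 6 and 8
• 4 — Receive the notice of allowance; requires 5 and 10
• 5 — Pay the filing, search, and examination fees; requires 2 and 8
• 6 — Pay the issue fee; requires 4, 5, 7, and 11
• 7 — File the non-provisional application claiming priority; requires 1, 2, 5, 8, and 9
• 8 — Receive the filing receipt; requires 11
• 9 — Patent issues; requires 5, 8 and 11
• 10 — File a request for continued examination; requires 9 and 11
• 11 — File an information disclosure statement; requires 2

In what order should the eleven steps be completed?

2, 11, 8, 5, 9, 10, 4, 1, 7, 6, 3

2 has no prerequisites → 2 first.
That leaves 11 as the only ready step → 11.
8 needed 11, now all done → 8.
That leaves 5 as the only ready step → 5.
9 needed 5, 8 and 11, now all done → 9.
10 needed 9 and 11, now all done → 10.
4 is the only step now ready → 4.
That leaves 1 as the only ready step → 1.
7 is the only step now ready → 7.
6 is the only step now ready → 6.
3 is the only step now ready → 3.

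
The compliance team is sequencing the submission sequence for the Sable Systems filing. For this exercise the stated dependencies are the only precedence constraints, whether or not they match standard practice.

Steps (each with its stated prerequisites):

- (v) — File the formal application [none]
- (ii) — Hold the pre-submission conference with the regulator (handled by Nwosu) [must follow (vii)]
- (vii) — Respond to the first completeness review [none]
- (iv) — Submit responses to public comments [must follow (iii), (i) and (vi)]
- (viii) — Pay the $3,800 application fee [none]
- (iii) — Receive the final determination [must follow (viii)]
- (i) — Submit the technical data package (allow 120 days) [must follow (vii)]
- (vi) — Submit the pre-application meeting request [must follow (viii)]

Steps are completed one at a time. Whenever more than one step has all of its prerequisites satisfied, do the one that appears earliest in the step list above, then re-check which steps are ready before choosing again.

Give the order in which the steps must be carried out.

(v), (vii) and (viii) have no prerequisites; (v) is listed earlier, so (v) is first.
(vii) and (viii) are both available; (vii) is listed earlier → (vii).
(ii) and (i) now also ready, so the ready set is {(ii), (viii), (i)}; (ii) is listed earlier → (ii).
Ready: (viii) and (i). (viii) is listed earlier → (viii).
(iii) and (vi) now also ready, so the ready set is {(iii), (i), (vi)}; (iii) is listed earlier → (iii).
Now (i) and (vi) have their prerequisites met. (i) is listed earlier, so (i) next.
(vi) is the only step now ready → (vi).
(iv) needed (iii), (i) and (vi), now all done → (iv).

(v), (vii), (ii), (viii), (iii), (i), (vi), (iv)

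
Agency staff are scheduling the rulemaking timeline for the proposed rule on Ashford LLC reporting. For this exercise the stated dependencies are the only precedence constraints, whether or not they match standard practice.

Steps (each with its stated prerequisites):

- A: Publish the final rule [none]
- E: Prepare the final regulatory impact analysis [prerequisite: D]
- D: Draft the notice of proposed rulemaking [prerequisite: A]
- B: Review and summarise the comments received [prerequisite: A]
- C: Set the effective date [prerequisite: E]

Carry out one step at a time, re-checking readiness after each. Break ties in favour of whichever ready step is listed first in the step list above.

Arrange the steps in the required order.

A is the only step with nothing outstanding, so it goes first.
D and B are both available; D is listed earlier → D.
E now also ready, so the ready set is {E, B}; E is listed earlier → E.
C now also ready, so the ready set is {B, C}; B is listed earlier → B.
Next only C has its prerequisites met → C.

A D E B C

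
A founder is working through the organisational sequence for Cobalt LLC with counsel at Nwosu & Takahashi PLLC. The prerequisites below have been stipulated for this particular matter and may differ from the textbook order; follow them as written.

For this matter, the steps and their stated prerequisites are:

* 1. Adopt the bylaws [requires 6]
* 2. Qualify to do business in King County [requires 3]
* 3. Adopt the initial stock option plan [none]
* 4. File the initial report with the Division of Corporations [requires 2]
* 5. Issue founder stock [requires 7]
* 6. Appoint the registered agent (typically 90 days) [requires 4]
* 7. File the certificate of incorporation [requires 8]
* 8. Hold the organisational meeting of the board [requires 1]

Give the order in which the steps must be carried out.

3 2 4 6 1 8 7 5

3 has no prerequisites → 3 first.
2 needed 3, now all done → 2.
4 needed 2, now all done → 4.
That leaves 6 as the only ready step → 6.
1 is the only step now ready → 1.
8 needed 1, now all done → 8.
7 is the only step now ready → 7.
5 is the only step now ready → 5.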